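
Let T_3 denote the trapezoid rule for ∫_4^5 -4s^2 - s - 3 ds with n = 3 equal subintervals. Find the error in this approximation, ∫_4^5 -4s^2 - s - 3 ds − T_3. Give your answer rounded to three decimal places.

Exact integral: ∫_4^5 f(s) ds ≈ -88.83333.
T_3 ≈ -88.90741.
Error ≈ -88.83333 − (-88.90741) ≈ 0.074.

0.074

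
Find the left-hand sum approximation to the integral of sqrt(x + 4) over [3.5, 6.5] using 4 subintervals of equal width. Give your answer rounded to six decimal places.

Δx = (6.5 − 3.5)/4 = 0.75.
Left endpoints: 3.5, 4.25, 5, 5.75.
f(3.5) ≈ 2.738613, f(4.25) ≈ 2.872281, f(5) ≈ 3.000000, f(5.75) ≈ 3.122499.
Sum = Δx · [f(3.5) + f(4.25) + f(5) + f(5.75)].
Sum ≈ 8.800045.

8.800045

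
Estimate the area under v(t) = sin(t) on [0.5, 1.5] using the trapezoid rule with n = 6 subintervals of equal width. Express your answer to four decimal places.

0.8050

Δt = (1.5 − 0.5)/6 = 1/6.
v(0.5) ≈ 0.4794, v(2/3) ≈ 0.6184, v(5/6) ≈ 0.7402, v(1) ≈ 0.8415, v(7/6) ≈ 0.9194, v(4/3) ≈ 0.9719, v(1.5) ≈ 0.9975.
T_6 = (Δt/2)·[v(t_0) + 2v(t_1) + ... + 2v(t_{5}) + v(t_6)].
Sum ≈ 0.8050.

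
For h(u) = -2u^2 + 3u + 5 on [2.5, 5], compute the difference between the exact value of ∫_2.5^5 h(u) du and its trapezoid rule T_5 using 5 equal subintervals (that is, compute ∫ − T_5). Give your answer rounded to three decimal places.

0.208

Exact integral: ∫_2.5^5 h(u) du ≈ -32.29167.
T_5 = -32.5.
Error ≈ -32.29167 − (-32.5) ≈ 0.208.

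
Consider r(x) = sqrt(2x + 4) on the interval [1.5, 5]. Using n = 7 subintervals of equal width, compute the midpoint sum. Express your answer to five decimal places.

Δx = (5 − 1.5)/7 = 0.5.
Midpoints: 1.75, 2.25, 2.75, 3.25, 3.75, 4.25, 4.75.
r(1.75) ≈ 2.73861, r(2.25) ≈ 2.91548, r(2.75) ≈ 3.08221, r(3.25) ≈ 3.24037, r(3.75) ≈ 3.39116, r(4.25) ≈ 3.53553, r(4.75) ≈ 3.67423.
Sum = Δx · [r(1.75) + r(2.25) + r(2.75) + ...].
Sum ≈ 11.28880.

11.28880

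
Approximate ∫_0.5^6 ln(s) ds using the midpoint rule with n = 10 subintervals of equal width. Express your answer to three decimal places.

Δs = (6 − 0.5)/10 = 0.55.
Midpoints: 0.775, 1.325, 1.875, 2.425, 2.975, 3.525, 4.075, 4.625, 5.175, 5.725.
f(0.775) ≈ -0.255, f(1.325) ≈ 0.281, f(1.875) ≈ 0.629, f(2.425) ≈ 0.886, f(2.975) ≈ 1.090, f(3.525) ≈ 1.260, f(4.075) ≈ 1.405, f(4.625) ≈ 1.531, f(5.175) ≈ 1.644, f(5.725) ≈ 1.745.
Sum = Δs · [f(0.775) + f(1.325) + f(1.875) + ...].
Sum ≈ 5.619.

5.619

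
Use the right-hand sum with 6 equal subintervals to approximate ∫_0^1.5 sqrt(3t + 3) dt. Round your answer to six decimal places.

Δt = (1.5 − 0)/6 = 0.25.
Right endpoints: 0.25, 0.5, 0.75, 1, 1.25, 1.5.
f(0.25) ≈ 1.936492, f(0.5) ≈ 2.121320, f(0.75) ≈ 2.291288, f(1) ≈ 2.449490, f(1.25) ≈ 2.598076, f(1.5) ≈ 2.738613.
Sum = Δt · [f(0.25) + f(0.5) + f(0.75) + ...].
Sum ≈ 3.533820.

3.533820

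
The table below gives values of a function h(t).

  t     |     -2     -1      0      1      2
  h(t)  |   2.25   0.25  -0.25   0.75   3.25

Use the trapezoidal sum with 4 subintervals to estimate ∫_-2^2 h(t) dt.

Δt = 1.
T_4 = (1/2)·[2.25 + 2·0.25 + 2·(-0.25) + 2·0.75 + 3.25] = 3.5.

3.5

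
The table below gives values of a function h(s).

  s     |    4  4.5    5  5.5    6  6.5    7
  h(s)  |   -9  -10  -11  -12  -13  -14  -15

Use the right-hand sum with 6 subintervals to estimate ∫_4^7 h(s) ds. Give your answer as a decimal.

Δs = 0.5.
Sum = 0.5·[(-10) + (-11) + (-12) + (-13) + (-14) + (-15)] = -37.5.

-37.5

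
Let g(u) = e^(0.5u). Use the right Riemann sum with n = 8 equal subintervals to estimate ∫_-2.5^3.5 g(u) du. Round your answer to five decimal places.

13.11459

Δu = (3.5 − (-2.5))/8 = 0.75.
Right endpoints: -1.75, -1, -0.25, 0.5, 1.25, 2, 2.75, 3.5.
g(-1.75) ≈ 0.41686, g(-1) ≈ 0.60653, g(-0.25) ≈ 0.88250, g(0.5) ≈ 1.28403, g(1.25) ≈ 1.86825, g(2) ≈ 2.71828, g(2.75) ≈ 3.95508, g(3.5) ≈ 5.75460.
Sum = Δu · [g(-1.75) + g(-1) + g(-0.25) + ...].
Sum ≈ 13.11459.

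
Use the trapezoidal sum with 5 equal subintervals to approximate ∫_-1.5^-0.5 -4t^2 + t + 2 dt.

-3.36

Δt = (-0.5 − (-1.5))/5 = 0.2.
f(-1.5) = -8.5, f(-1.3) = -6.06, f(-1.1) = -3.94, f(-0.9) = -2.14, f(-0.7) = -0.66, f(-0.5) = 0.5.
T_5 = (Δt/2)·[f(t_0) + 2f(t_1) + ... + 2f(t_{4}) + f(t_5)].
Sum = -3.36.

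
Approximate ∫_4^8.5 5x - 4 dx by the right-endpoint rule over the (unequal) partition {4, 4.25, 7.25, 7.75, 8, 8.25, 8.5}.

146.375

Subinterval widths: 0.25, 3, 0.5, 0.25, 0.25, 0.25.
Right endpoints: 4.25, 7.25, 7.75, 8, 8.25, 8.5.
f(4.25) = 17.25, f(7.25) = 32.25, f(7.75) = 34.75, f(8) = 36, f(8.25) = 37.25, f(8.5) = 38.5.
Sum = Σ Δx_i · f(x_i).
Sum = 146.375.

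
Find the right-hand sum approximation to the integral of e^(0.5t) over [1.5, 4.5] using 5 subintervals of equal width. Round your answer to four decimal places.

Δt = (4.5 − 1.5)/5 = 0.6.
Right endpoints: 2.1, 2.7, 3.3, 3.9, 4.5.
f(2.1) ≈ 2.8577, f(2.7) ≈ 3.8574, f(3.3) ≈ 5.2070, f(3.9) ≈ 7.0287, f(4.5) ≈ 9.4877.
Sum = Δt · [f(2.1) + f(2.7) + f(3.3) + f(3.9) + f(4.5)].
Sum ≈ 17.0631.

17.0631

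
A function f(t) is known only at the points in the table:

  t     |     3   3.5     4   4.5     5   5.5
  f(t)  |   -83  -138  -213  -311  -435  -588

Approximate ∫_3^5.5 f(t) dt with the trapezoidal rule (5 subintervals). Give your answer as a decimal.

-716.25

Δt = 0.5.
T_5 = (0.5/2)·[(-83) + 2·(-138) + 2·(-213) + 2·(-311) + 2·(-435) + (-588)] = -716.25.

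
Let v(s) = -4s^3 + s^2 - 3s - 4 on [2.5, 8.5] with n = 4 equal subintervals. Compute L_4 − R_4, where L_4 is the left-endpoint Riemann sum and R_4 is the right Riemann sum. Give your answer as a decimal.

3519

L_4 = -3491.25.
R_4 = -7010.25.
L_4 − R_4 = 3519.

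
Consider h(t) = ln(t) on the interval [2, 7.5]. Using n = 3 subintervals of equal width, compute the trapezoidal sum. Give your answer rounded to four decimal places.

Δt = (7.5 − 2)/3 = 11/6.
h(2) ≈ 0.6931, h(23/6) ≈ 1.3437, h(17/3) ≈ 1.7346, h(7.5) ≈ 2.0149.
T_3 = (Δt/2)·[h(t_0) + 2h(t_1) + 2h(t_2) + h(t_3)].
Sum ≈ 8.1260.

8.1260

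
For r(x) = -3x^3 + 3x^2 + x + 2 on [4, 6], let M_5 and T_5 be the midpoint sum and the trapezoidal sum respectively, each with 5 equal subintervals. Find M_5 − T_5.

3.36

M_5 = -612.88.
T_5 = -616.24.
M_5 − T_5 = 3.36.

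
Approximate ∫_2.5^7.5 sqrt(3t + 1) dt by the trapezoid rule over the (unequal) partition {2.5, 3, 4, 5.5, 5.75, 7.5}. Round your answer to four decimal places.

19.7816

Subinterval widths: 0.5, 1, 1.5, 0.25, 1.75.
f(2.5) ≈ 2.9155, f(3) ≈ 3.1623, f(4) ≈ 3.6056, f(5.5) ≈ 4.1833, f(5.75) ≈ 4.2720, f(7.5) ≈ 4.8477.
On each subinterval the trapezoid contributes (Δt_i/2)·[f(t_{i-1}) + f(t_i)].
Sum ≈ 19.7816.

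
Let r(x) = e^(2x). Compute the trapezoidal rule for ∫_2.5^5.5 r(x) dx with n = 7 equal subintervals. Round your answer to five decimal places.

31669.19965

Δx = (5.5 − 2.5)/7 = 3/7.
r(2.5) ≈ 148.41316, r(41/14) ≈ 349.72351, r(47/14) ≈ 824.09492, r(53/14) ≈ 1941.91246, r(59/14) ≈ 4575.95834, r(65/14) ≈ 10782.87262, r(71/14) ≈ 25408.95990, r(5.5) ≈ 59874.14172.
T_7 = (Δx/2)·[r(x_0) + 2r(x_1) + ... + 2r(x_{6}) + r(x_7)].
Sum ≈ 31669.19965.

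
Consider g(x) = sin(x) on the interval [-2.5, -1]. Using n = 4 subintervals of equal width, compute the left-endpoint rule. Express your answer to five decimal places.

-1.28013

Δx = (-1 − (-2.5))/4 = 0.375.
Left endpoints: -2.5, -2.125, -1.75, -1.375.
g(-2.5) ≈ -0.59847, g(-2.125) ≈ -0.85032, g(-1.75) ≈ -0.98399, g(-1.375) ≈ -0.98089.
Sum = Δx · [g(-2.5) + g(-2.125) + g(-1.75) + g(-1.375)].
Sum ≈ -1.28013.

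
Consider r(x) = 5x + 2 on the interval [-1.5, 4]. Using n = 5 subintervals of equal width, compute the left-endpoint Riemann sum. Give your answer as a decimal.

30.25

Δx = (4 − (-1.5))/5 = 1.1.
Left endpoints: -1.5, -0.4, 0.7, 1.8, 2.9.
r(-1.5) = -5.5, r(-0.4) = 0, r(0.7) = 5.5, r(1.8) = 11, r(2.9) = 16.5.
Sum = Δx · [r(-1.5) + r(-0.4) + r(0.7) + r(1.8) + r(2.9)].
Sum = 30.25.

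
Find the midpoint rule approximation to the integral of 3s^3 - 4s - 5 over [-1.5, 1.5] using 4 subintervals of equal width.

-15

Δs = (1.5 − (-1.5))/4 = 0.75.
Midpoints: -1.125, -0.375, 0.375, 1.125.
f(-1.125) = -2443/512, f(-0.375) = -1873/512, f(0.375) = -3247/512, f(1.125) = -2677/512.
Sum = Δs · [f(-1.125) + f(-0.375) + f(0.375) + f(1.125)].
Sum = -15.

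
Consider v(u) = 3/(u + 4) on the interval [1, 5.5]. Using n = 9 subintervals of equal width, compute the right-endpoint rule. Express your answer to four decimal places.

Δu = (5.5 − 1)/9 = 0.5.
Right endpoints: 1.5, 2, 2.5, 3, 3.5, 4, 4.5, 5, 5.5.
v(1.5) = 6/11, v(2) = 0.5, v(2.5) = 6/13, v(3) = 3/7, v(3.5) = 0.4, v(4) = 0.375, v(4.5) = 6/17, v(5) = 1/3, v(5.5) = 6/19.
Sum = Δu · [v(1.5) + v(2) + v(2.5) + ...].
Sum ≈ 1.8563.

1.8563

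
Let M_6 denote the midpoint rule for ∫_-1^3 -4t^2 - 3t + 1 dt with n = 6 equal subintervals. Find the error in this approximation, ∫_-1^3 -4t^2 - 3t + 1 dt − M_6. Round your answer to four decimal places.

-0.5926

Exact integral: ∫_-1^3 f(t) dt ≈ -45.333333.
M_6 ≈ -44.740741.
Error ≈ -45.333333 − (-44.740741) ≈ -0.5926.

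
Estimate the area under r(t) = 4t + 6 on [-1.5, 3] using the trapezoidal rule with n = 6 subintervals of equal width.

Δt = (3 − (-1.5))/6 = 0.75.
r(-1.5) = 0, r(-0.75) = 3, r(0) = 6, r(0.75) = 9, r(1.5) = 12, r(2.25) = 15, r(3) = 18.
T_6 = (Δt/2)·[r(t_0) + 2r(t_1) + ... + 2r(t_{5}) + r(t_6)].
Sum = 40.5.

40.5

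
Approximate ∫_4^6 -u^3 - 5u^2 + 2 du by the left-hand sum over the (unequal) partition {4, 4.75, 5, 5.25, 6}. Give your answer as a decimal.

Subinterval widths: 0.75, 0.25, 0.25, 0.75.
Left endpoints: 4, 4.75, 5, 5.25.
f(4) = -142, f(4.75) = -217.984375, f(5) = -248, f(5.25) = -280.515625.
Sum = Σ Δu_i · f(u_i).
Sum = -433.3828125.

-433.3828125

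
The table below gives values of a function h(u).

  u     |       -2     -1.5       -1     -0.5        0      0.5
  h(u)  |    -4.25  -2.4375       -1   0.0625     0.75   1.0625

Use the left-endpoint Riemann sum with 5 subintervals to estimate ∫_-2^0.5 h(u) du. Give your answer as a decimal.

Δu = 0.5.
Sum = 0.5·[(-4.25) + (-2.4375) + (-1) + 0.0625 + 0.75] = -3.4375.

-3.4375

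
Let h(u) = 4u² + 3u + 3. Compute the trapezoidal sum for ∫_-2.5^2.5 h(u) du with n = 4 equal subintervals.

61.875

Δu = (2.5 − (-2.5))/4 = 1.25.
h(-2.5) = 20.5, h(-1.25) = 5.5, h(0) = 3, h(1.25) = 13, h(2.5) = 35.5.
T_4 = (Δu/2)·[h(u_0) + 2h(u_1) + 2h(u_2) + 2h(u_3) + h(u_4)].
Sum = 61.875.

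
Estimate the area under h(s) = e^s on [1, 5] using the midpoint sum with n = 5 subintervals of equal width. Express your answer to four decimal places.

Δs = (5 − 1)/5 = 0.8.
Midpoints: 1.4, 2.2, 3, 3.8, 4.6.
h(1.4) ≈ 4.0552, h(2.2) ≈ 9.0250, h(3) ≈ 20.0855, h(3.8) ≈ 44.7012, h(4.6) ≈ 99.4843.
Sum = Δs · [h(1.4) + h(2.2) + h(3) + h(3.8) + h(4.6)].
Sum ≈ 141.8810.

141.8810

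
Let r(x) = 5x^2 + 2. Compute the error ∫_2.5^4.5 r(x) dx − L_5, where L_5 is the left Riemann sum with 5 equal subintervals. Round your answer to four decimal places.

13.7333

Exact integral: ∫_2.5^4.5 r(x) dx ≈ 129.833333.
L_5 = 116.1.
Error ≈ 129.833333 − 116.1 ≈ 13.7333.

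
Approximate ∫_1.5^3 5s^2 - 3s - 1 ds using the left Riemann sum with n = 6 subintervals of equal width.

Δs = (3 − 1.5)/6 = 0.25.
Left endpoints: 1.5, 1.75, 2, 2.25, 2.5, 2.75.
f(1.5) = 5.75, f(1.75) = 9.0625, f(2) = 13, f(2.25) = 17.5625, f(2.5) = 22.75, f(2.75) = 28.5625.
Sum = Δs · [f(1.5) + f(1.75) + f(2) + ...].
Sum = 24.171875.

24.171875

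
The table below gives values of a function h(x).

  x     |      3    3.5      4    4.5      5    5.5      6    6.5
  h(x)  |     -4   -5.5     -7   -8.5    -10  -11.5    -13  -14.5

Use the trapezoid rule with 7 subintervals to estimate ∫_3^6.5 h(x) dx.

-32.375

Δx = 0.5.
T_7 = (0.5/2)·[(-4) + 2·(-5.5) + 2·(-7) + 2·(-8.5) + 2·(-10) + 2·(-11.5) + 2·(-13) + (-14.5)] = -32.375.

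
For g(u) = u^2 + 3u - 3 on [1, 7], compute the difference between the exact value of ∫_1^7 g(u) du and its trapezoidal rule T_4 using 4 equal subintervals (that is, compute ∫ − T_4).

Exact integral: ∫_1^7 g(u) du = 168.
T_4 = 170.25.
Error = 168 − 170.25 = -2.25.

-2.25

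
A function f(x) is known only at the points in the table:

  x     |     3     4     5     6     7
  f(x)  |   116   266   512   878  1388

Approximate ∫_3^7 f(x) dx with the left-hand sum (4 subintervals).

Δx = 1.
Sum = 1·[116 + 266 + 512 + 878] = 1772.

1772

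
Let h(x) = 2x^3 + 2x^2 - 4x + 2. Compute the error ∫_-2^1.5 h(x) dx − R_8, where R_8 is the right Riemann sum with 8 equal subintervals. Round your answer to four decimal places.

-1.2043

Exact integral: ∫_-2^1.5 h(x) dx ≈ 12.614583.
R_8 ≈ 13.818848.
Error ≈ 12.614583 − 13.818848 ≈ -1.2043.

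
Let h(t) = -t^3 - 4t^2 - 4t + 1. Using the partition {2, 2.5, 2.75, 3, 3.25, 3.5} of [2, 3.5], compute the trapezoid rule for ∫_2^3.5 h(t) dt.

Subinterval widths: 0.5, 0.25, 0.25, 0.25, 0.25.
h(2) = -31, h(2.5) = -49.625, h(2.75) = -61.046875, h(3) = -74, h(3.25) = -88.578125, h(3.5) = -104.875.
On each subinterval the trapezoid contributes (Δt_i/2)·[h(t_{i-1}) + h(t_i)].
Sum = -95.375.

-95.375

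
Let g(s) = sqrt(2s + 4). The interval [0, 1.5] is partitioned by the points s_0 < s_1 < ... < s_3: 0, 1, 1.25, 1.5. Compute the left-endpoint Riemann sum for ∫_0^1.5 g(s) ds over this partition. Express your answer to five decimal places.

Subinterval widths: 1, 0.25, 0.25.
Left endpoints: 0, 1, 1.25.
g(0) ≈ 2.00000, g(1) ≈ 2.44949, g(1.25) ≈ 2.54951.
Sum = Σ Δs_i · g(s_i).
Sum ≈ 3.24975.

3.24975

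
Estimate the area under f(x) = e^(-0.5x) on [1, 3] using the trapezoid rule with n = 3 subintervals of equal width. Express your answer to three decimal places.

0.774

Δx = (3 − 1)/3 = 2/3.
f(1) ≈ 0.607, f(5/3) ≈ 0.435, f(7/3) ≈ 0.311, f(3) ≈ 0.223.
T_3 = (Δx/2)·[f(x_0) + 2f(x_1) + 2f(x_2) + f(x_3)].
Sum ≈ 0.774.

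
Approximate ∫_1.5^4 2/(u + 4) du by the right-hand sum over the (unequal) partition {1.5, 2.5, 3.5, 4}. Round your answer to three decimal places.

0.699

Subinterval widths: 1, 1, 0.5.
Right endpoints: 2.5, 3.5, 4.
f(2.5) = 4/13, f(3.5) = 4/15, f(4) = 0.25.
Sum = Σ Δu_i · f(u_i).
Sum ≈ 0.699.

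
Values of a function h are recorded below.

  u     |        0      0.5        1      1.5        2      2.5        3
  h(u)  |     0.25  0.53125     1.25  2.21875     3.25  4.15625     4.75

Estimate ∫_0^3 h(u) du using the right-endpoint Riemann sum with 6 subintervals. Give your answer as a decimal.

8.078125

Δu = 0.5.
Sum = 0.5·[0.53125 + 1.25 + 2.21875 + 3.25 + 4.15625 + 4.75] = 8.078125.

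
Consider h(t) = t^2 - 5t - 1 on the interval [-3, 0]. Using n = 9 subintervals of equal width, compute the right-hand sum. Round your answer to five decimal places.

Δt = (0 − (-3))/9 = 1/3.
Right endpoints: -8/3, -7/3, -2, -5/3, -4/3, -1, -2/3, -1/3, 0.
h(-8/3) = 175/9, h(-7/3) = 145/9, h(-2) = 13, h(-5/3) = 91/9, h(-4/3) = 67/9, h(-1) = 5, h(-2/3) = 25/9, h(-1/3) = 7/9, h(0) = -1.
Sum = Δt · [h(-8/3) + h(-7/3) + h(-2) + ...].
Sum ≈ 24.55556.

24.55556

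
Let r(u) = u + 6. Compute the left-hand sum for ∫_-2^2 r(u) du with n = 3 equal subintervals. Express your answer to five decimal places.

21.33333

Δu = (2 − (-2))/3 = 4/3.
Left endpoints: -2, -2/3, 2/3.
r(-2) = 4, r(-2/3) = 16/3, r(2/3) = 20/3.
Sum = Δu · [r(-2) + r(-2/3) + r(2/3)].
Sum ≈ 21.33333.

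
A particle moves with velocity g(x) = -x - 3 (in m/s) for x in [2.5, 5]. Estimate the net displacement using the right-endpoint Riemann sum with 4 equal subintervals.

-17.65625

Δx = (5 − 2.5)/4 = 0.625.
Right endpoints: 3.125, 3.75, 4.375, 5.
g(3.125) = -6.125, g(3.75) = -6.75, g(4.375) = -7.375, g(5) = -8.
Sum = Δx · [g(3.125) + g(3.75) + g(4.375) + g(5)].
Sum = -17.65625.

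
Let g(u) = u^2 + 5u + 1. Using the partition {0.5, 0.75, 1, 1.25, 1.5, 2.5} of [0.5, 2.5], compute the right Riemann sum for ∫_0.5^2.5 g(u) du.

Subinterval widths: 0.25, 0.25, 0.25, 0.25, 1.
Right endpoints: 0.75, 1, 1.25, 1.5, 2.5.
g(0.75) = 5.3125, g(1) = 7, g(1.25) = 8.8125, g(1.5) = 10.75, g(2.5) = 19.75.
Sum = Σ Δu_i · g(u_i).
Sum = 27.71875.

27.71875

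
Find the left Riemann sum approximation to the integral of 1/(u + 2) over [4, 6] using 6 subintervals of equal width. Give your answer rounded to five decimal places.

0.29474

Δu = (6 − 4)/6 = 1/3.
Left endpoints: 4, 13/3, 14/3, 5, 16/3, 17/3.
f(4) = 1/6, f(13/3) = 3/19, f(14/3) = 0.15, f(5) = 1/7, f(16/3) = 3/22, f(17/3) = 3/23.
Sum = Δu · [f(4) + f(13/3) + f(14/3) + ...].
Sum ≈ 0.29474.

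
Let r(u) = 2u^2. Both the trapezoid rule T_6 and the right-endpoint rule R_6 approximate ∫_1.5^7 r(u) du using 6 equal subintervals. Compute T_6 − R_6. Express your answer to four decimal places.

T_6 ≈ 227.957176.
R_6 ≈ 270.811343.
T_6 − R_6 ≈ -42.8542.

-42.8542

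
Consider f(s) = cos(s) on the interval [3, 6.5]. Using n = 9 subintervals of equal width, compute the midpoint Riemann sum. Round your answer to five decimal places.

Δs = (6.5 − 3)/9 = 7/18.
Midpoints: 115/36, 43/12, 143/36, 157/36, 4.75, 185/36, 199/36, 71/12, 227/36.
f(115/36) ≈ -0.99860, f(43/12) ≈ -0.90401, f(143/36) ≈ -0.67441, f(157/36) ≈ -0.34410, f(4.75) ≈ 0.03760, f(185/36) ≈ 0.41369, f(199/36) ≈ 0.72799, f(71/12) ≈ 0.93358, f(227/36) ≈ 0.99975.
Sum = Δs · [f(115/36) + f(43/12) + f(143/36) + ...].
Sum ≈ 0.07447.

0.07447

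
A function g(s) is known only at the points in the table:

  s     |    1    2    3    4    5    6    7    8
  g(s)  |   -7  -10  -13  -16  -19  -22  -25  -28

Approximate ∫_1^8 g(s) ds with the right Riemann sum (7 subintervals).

-133

Δs = 1.
Sum = 1·[(-10) + (-13) + (-16) + (-19) + (-22) + (-25) + (-28)] = -133.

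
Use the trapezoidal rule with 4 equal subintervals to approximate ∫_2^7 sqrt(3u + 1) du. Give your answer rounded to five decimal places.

Δu = (7 − 2)/4 = 1.25.
f(2) ≈ 2.64575, f(3.25) ≈ 3.27872, f(4.5) ≈ 3.80789, f(5.75) ≈ 4.27200, f(7) ≈ 4.69042.
T_4 = (Δu/2)·[f(u_0) + 2f(u_1) + 2f(u_2) + 2f(u_3) + f(u_4)].
Sum ≈ 18.78336.

18.78336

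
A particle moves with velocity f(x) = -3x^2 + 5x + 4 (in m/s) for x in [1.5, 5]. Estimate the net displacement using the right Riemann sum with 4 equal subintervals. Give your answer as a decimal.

Δx = (5 − 1.5)/4 = 0.875.
Right endpoints: 2.375, 3.25, 4.125, 5.
f(2.375) = -1.046875, f(3.25) = -11.4375, f(4.125) = -26.421875, f(5) = -46.
Sum = Δx · [f(2.375) + f(3.25) + f(4.125) + f(5)].
Sum = -74.29296875.

-74.29296875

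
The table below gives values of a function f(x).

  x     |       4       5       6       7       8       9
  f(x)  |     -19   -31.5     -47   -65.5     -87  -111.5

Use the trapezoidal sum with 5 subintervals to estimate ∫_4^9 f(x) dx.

-296.25

Δx = 1.
T_5 = (1/2)·[(-19) + 2·(-31.5) + 2·(-47) + 2·(-65.5) + 2·(-87) + (-111.5)] = -296.25.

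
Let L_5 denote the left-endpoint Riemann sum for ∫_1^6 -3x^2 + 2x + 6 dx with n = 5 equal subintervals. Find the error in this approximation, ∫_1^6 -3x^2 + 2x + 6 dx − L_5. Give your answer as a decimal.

-45

Exact integral: ∫_1^6 f(x) dx = -150.
L_5 = -105.
Error = -150 − (-105) = -45.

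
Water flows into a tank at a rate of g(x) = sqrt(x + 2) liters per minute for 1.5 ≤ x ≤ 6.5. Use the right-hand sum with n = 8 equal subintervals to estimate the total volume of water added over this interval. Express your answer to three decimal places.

Δx = (6.5 − 1.5)/8 = 0.625.
Right endpoints: 2.125, 2.75, 3.375, 4, 4.625, 5.25, 5.875, 6.5.
g(2.125) ≈ 2.031, g(2.75) ≈ 2.179, g(3.375) ≈ 2.318, g(4) ≈ 2.449, g(4.625) ≈ 2.574, g(5.25) ≈ 2.693, g(5.875) ≈ 2.806, g(6.5) ≈ 2.915.
Sum = Δx · [g(2.125) + g(2.75) + g(3.375) + ...].
Sum ≈ 12.479.

12.479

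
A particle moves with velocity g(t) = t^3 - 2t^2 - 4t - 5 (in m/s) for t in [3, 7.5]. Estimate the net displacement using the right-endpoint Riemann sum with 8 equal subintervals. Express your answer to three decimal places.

473.197

Δt = (7.5 − 3)/8 = 0.5625.
Right endpoints: 3.5625, 4.125, 4.6875, 5.25, 5.8125, 6.375, 6.9375, 7.5.
g(3.5625) = 2377/4096, g(4.125) = 7505/512, g(4.6875) = 144595/4096, g(5.25) = 63.578125, g(5.8125) = 411877/4096, g(6.375) = 75419/512, g(6.9375) = 839215/4096, g(7.5) = 274.375.
Sum = Δt · [g(3.5625) + g(4.125) + g(4.6875) + ...].
Sum ≈ 473.197.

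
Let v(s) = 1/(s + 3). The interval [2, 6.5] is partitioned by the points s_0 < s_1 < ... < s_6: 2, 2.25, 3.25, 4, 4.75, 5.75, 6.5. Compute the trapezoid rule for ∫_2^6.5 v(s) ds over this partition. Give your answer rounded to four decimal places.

0.6436

Subinterval widths: 0.25, 1, 0.75, 0.75, 1, 0.75.
v(2) = 0.2, v(2.25) = 4/21, v(3.25) = 0.16, v(4) = 1/7, v(4.75) = 4/31, v(5.75) = 4/35, v(6.5) = 2/19.
On each subinterval the trapezoid contributes (Δs_i/2)·[v(s_{i-1}) + v(s_i)].
Sum ≈ 0.6436.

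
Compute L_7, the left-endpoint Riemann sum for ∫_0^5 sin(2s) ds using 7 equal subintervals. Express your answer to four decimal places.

Δs = (5 − 0)/7 = 5/7.
Left endpoints: 0, 5/7, 10/7, 15/7, 20/7, 25/7, 30/7.
f(0) ≈ 0.0000, f(5/7) ≈ 0.9899, f(10/7) ≈ 0.2806, f(15/7) ≈ -0.9103, f(20/7) ≈ -0.5387, f(25/7) ≈ 0.7576, f(30/7) ≈ 0.7535.
Sum = Δs · [f(0) + f(5/7) + f(10/7) + ...].
Sum ≈ 0.9519.

0.9519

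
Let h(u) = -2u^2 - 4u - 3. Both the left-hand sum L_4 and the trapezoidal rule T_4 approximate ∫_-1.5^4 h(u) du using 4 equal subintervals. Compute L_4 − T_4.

L_4 = -58.3515625.
T_4 = -92.3828125.
L_4 − T_4 = 34.03125.

34.03125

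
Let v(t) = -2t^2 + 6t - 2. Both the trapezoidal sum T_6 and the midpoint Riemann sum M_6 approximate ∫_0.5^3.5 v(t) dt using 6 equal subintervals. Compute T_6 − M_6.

-0.375

T_6 = 1.25.
M_6 = 1.625.
T_6 − M_6 = -0.375.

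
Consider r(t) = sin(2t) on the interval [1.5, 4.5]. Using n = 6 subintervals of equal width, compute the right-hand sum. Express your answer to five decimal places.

Δt = (4.5 − 1.5)/6 = 0.5.
Right endpoints: 2, 2.5, 3, 3.5, 4, 4.5.
r(2) ≈ -0.75680, r(2.5) ≈ -0.95892, r(3) ≈ -0.27942, r(3.5) ≈ 0.65699, r(4) ≈ 0.98936, r(4.5) ≈ 0.41212.
Sum = Δt · [r(2) + r(2.5) + r(3) + ...].
Sum ≈ 0.03166.

0.03166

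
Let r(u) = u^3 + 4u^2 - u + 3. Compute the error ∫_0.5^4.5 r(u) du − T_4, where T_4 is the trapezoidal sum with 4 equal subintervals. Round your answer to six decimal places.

Exact integral: ∫_0.5^4.5 r(u) du ≈ 225.83333333.
T_4 = 233.5.
Error ≈ 225.83333333 − 233.5 ≈ -7.666667.

-7.666667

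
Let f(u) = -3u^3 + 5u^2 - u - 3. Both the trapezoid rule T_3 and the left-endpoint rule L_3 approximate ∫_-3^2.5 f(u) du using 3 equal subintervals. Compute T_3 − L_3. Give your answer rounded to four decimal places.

-134.8646

T_3 ≈ 109.707176.
L_3 ≈ 244.571759.
T_3 − L_3 ≈ -134.8646.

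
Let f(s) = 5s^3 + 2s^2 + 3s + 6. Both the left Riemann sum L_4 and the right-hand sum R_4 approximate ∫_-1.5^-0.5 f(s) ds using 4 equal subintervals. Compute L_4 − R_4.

L_4 = -3.125.
R_4 = 0.6875.
L_4 − R_4 = -3.8125.

-3.8125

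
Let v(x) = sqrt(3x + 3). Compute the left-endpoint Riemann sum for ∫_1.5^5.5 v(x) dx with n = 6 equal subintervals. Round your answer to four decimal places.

14.0043

Δx = (5.5 − 1.5)/6 = 2/3.
Left endpoints: 1.5, 13/6, 17/6, 3.5, 25/6, 29/6.
v(1.5) ≈ 2.7386, v(13/6) ≈ 3.0822, v(17/6) ≈ 3.3912, v(3.5) ≈ 3.6742, v(25/6) ≈ 3.9370, v(29/6) ≈ 4.1833.
Sum = Δx · [v(1.5) + v(13/6) + v(17/6) + ...].
Sum ≈ 14.0043.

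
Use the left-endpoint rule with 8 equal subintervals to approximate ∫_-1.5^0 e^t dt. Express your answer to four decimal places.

0.7063

Δt = (0 − (-1.5))/8 = 0.1875.
Left endpoints: -1.5, -1.3125, -1.125, -0.9375, -0.75, -0.5625, -0.375, -0.1875.
f(-1.5) ≈ 0.2231, f(-1.3125) ≈ 0.2691, f(-1.125) ≈ 0.3247, f(-0.9375) ≈ 0.3916, f(-0.75) ≈ 0.4724, f(-0.5625) ≈ 0.5698, f(-0.375) ≈ 0.6873, f(-0.1875) ≈ 0.8290.
Sum = Δt · [f(-1.5) + f(-1.3125) + f(-1.125) + ...].
Sum ≈ 0.7063.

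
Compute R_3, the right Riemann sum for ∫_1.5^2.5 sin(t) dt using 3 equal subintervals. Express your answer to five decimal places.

Δt = (2.5 − 1.5)/3 = 1/3.
Right endpoints: 11/6, 13/6, 2.5.
f(11/6) ≈ 0.96573, f(13/6) ≈ 0.82766, f(2.5) ≈ 0.59847.
Sum = Δt · [f(11/6) + f(13/6) + f(2.5)].
Sum ≈ 0.79729.

0.79729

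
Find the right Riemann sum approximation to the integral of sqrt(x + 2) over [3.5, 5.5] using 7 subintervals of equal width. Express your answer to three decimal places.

Δx = (5.5 − 3.5)/7 = 2/7.
Right endpoints: 53/14, 57/14, 61/14, 65/14, 69/14, 73/14, 5.5.
f(53/14) ≈ 2.405, f(57/14) ≈ 2.464, f(61/14) ≈ 2.521, f(65/14) ≈ 2.577, f(69/14) ≈ 2.632, f(73/14) ≈ 2.686, f(5.5) ≈ 2.739.
Sum = Δx · [f(53/14) + f(57/14) + f(61/14) + ...].
Sum ≈ 5.150.

5.150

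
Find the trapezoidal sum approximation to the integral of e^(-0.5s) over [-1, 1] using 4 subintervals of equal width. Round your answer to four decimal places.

2.0952

Δs = (1 − (-1))/4 = 0.5.
f(-1) ≈ 1.6487, f(-0.5) ≈ 1.2840, f(0) ≈ 1.0000, f(0.5) ≈ 0.7788, f(1) ≈ 0.6065.
T_4 = (Δs/2)·[f(s_0) + 2f(s_1) + 2f(s_2) + 2f(s_3) + f(s_4)].
Sum ≈ 2.0952.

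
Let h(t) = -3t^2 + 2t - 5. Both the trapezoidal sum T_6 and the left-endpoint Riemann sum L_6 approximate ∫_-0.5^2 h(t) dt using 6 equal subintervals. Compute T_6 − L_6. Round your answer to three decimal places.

-1.302

T_6 ≈ -17.09201.
L_6 ≈ -15.78993.
T_6 − L_6 ≈ -1.302.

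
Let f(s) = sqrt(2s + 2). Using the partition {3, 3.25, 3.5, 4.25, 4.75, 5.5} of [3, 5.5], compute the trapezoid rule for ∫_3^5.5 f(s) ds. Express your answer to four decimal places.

Subinterval widths: 0.25, 0.25, 0.75, 0.5, 0.75.
f(3) ≈ 2.8284, f(3.25) ≈ 2.9155, f(3.5) ≈ 3.0000, f(4.25) ≈ 3.2404, f(4.75) ≈ 3.3912, f(5.5) ≈ 3.6056.
On each subinterval the trapezoid contributes (Δs_i/2)·[f(s_{i-1}) + f(s_i)].
Sum ≈ 8.0792.

8.0792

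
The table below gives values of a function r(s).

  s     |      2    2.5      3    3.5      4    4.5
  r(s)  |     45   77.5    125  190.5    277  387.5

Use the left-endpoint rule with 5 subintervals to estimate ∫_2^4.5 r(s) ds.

Δs = 0.5.
Sum = 0.5·[45 + 77.5 + 125 + 190.5 + 277] = 357.5.

357.5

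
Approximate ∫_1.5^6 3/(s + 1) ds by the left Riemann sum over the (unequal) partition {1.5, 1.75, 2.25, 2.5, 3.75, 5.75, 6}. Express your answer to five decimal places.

Subinterval widths: 0.25, 0.5, 0.25, 1.25, 2, 0.25.
Left endpoints: 1.5, 1.75, 2.25, 2.5, 3.75, 5.75.
f(1.5) = 1.2, f(1.75) = 12/11, f(2.25) = 12/13, f(2.5) = 6/7, f(3.75) = 12/19, f(5.75) = 4/9.
Sum = Σ Δs_i · f(s_i).
Sum ≈ 3.52192.

3.52192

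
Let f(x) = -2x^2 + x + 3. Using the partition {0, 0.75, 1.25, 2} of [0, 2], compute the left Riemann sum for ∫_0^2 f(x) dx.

4.40625

Subinterval widths: 0.75, 0.5, 0.75.
Left endpoints: 0, 0.75, 1.25.
f(0) = 3, f(0.75) = 2.625, f(1.25) = 1.125.
Sum = Σ Δx_i · f(x_i).
Sum = 4.40625.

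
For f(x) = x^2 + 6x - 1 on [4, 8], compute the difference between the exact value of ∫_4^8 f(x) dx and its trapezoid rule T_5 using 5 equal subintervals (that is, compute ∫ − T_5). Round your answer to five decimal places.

Exact integral: ∫_4^8 f(x) dx ≈ 289.3333333.
T_5 = 289.76.
Error ≈ 289.3333333 − 289.76 ≈ -0.42667.

-0.42667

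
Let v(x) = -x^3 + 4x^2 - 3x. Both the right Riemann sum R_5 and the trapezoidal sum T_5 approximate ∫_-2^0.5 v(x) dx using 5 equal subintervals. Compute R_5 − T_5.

R_5 = 13.4375.
T_5 = 21.09375.
R_5 − T_5 = -7.65625.

-7.65625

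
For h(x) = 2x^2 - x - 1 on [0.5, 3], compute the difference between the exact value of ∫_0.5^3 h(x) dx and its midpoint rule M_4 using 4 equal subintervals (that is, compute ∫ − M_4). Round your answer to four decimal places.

0.1628

Exact integral: ∫_0.5^3 h(x) dx ≈ 11.041667.
M_4 = 10.87890625.
Error ≈ 11.041667 − 10.87890625 ≈ 0.1628.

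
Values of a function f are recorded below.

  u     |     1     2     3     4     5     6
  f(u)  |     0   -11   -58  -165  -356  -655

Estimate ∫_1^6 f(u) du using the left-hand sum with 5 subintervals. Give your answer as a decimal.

Δu = 1.
Sum = 1·[0 + (-11) + (-58) + (-165) + (-356)] = -590.

-590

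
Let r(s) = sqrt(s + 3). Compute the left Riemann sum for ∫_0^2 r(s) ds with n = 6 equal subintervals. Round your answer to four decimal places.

3.9049

Δs = (2 − 0)/6 = 1/3.
Left endpoints: 0, 1/3, 2/3, 1, 4/3, 5/3.
r(0) ≈ 1.7321, r(1/3) ≈ 1.8257, r(2/3) ≈ 1.9149, r(1) ≈ 2.0000, r(4/3) ≈ 2.0817, r(5/3) ≈ 2.1602.
Sum = Δs · [r(0) + r(1/3) + r(2/3) + ...].
Sum ≈ 3.9049.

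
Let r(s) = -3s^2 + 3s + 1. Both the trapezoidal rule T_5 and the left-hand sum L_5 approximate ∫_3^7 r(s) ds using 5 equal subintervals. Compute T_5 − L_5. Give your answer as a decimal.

T_5 = -253.28.
L_5 = -210.08.
T_5 − L_5 = -43.2.

-43.2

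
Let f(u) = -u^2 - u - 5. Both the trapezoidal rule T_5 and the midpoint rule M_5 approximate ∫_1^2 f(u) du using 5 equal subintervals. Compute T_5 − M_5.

-0.01

T_5 = -8.84.
M_5 = -8.83.
T_5 − M_5 = -0.01.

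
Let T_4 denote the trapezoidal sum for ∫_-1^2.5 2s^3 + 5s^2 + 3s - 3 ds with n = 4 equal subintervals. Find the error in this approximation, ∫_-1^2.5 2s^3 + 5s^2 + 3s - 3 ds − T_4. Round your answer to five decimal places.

Exact integral: ∫_-1^2.5 f(s) ds ≈ 44.1145833.
T_4 ≈ 48.3574219.
Error ≈ 44.1145833 − 48.3574219 ≈ -4.24284.

-4.24284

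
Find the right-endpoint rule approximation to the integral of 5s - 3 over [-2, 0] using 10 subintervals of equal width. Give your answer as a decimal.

Δs = (0 − (-2))/10 = 0.2.
Right endpoints: -1.8, -1.6, -1.4, -1.2, -1, -0.8, -0.6, -0.4, -0.2, 0.
f(-1.8) = -12, f(-1.6) = -11, f(-1.4) = -10, f(-1.2) = -9, f(-1) = -8, f(-0.8) = -7, f(-0.6) = -6, f(-0.4) = -5, f(-0.2) = -4, f(0) = -3.
Sum = Δs · [f(-1.8) + f(-1.6) + f(-1.4) + ...].
Sum = -15.

-15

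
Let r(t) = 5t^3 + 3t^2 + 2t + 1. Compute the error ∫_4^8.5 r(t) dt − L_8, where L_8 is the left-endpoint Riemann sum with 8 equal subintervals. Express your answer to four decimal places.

Exact integral: ∫_4^8.5 r(t) dt = 6815.953125.
L_8 ≈ 6015.306885.
Error ≈ 6815.953125 − 6015.306885 ≈ 800.6462.

800.6462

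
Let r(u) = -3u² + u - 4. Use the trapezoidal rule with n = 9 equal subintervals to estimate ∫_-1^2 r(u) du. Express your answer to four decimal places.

-19.6667

Δu = (2 − (-1))/9 = 1/3.
r(-1) = -8, r(-2/3) = -6, r(-1/3) = -14/3, r(0) = -4, r(1/3) = -4, r(2/3) = -14/3, r(1) = -6, r(4/3) = -8, r(5/3) = -32/3, r(2) = -14.
T_9 = (Δu/2)·[r(u_0) + 2r(u_1) + ... + 2r(u_{8}) + r(u_9)].
Sum ≈ -19.6667.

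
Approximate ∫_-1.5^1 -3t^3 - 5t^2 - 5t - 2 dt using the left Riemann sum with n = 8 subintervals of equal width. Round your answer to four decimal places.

-3.2043

Δt = (1 − (-1.5))/8 = 0.3125.
Left endpoints: -1.5, -1.1875, -0.875, -0.5625, -0.25, 0.0625, 0.375, 0.6875.
f(-1.5) = 4.375, f(-1.1875) = 7825/4096, f(-0.875) = 285/512, f(-0.5625) = -965/4096, f(-0.25) = -1.015625, f(0.0625) = -9555/4096, f(0.375) = -2425/512, f(0.6875) = -35945/4096.
Sum = Δt · [f(-1.5) + f(-1.1875) + f(-0.875) + ...].
Sum ≈ -3.2043.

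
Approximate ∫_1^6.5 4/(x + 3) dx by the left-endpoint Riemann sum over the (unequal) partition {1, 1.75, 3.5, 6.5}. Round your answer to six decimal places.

4.069838

Subinterval widths: 0.75, 1.75, 3.
Left endpoints: 1, 1.75, 3.5.
f(1) = 1, f(1.75) = 16/19, f(3.5) = 8/13.
Sum = Σ Δx_i · f(x_i).
Sum ≈ 4.069838.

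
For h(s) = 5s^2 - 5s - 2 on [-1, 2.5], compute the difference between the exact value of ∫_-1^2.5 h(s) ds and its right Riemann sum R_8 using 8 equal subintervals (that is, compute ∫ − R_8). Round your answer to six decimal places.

Exact integral: ∫_-1^2.5 h(s) ds ≈ 7.58333333.
R_8 ≈ 10.05566406.
Error ≈ 7.58333333 − 10.05566406 ≈ -2.472331.

-2.472331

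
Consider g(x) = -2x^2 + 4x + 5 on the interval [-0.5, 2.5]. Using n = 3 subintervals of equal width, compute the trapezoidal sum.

15.5

Δx = (2.5 − (-0.5))/3 = 1.
g(-0.5) = 2.5, g(0.5) = 6.5, g(1.5) = 6.5, g(2.5) = 2.5.
T_3 = (Δx/2)·[g(x_0) + 2g(x_1) + 2g(x_2) + g(x_3)].
Sum = 15.5.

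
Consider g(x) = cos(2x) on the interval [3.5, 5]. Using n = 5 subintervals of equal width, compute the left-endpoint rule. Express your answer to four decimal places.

-0.3434

Δx = (5 − 3.5)/5 = 0.3.
Left endpoints: 3.5, 3.8, 4.1, 4.4, 4.7.
g(3.5) ≈ 0.7539, g(3.8) ≈ 0.2513, g(4.1) ≈ -0.3392, g(4.4) ≈ -0.8111, g(4.7) ≈ -0.9997.
Sum = Δx · [g(3.5) + g(3.8) + g(4.1) + g(4.4) + g(4.7)].
Sum ≈ -0.3434.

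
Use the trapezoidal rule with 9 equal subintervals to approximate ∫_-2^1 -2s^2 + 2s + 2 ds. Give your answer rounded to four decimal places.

Δs = (1 − (-2))/9 = 1/3.
f(-2) = -10, f(-5/3) = -62/9, f(-4/3) = -38/9, f(-1) = -2, f(-2/3) = -2/9, f(-1/3) = 10/9, f(0) = 2, f(1/3) = 22/9, f(2/3) = 22/9, f(1) = 2.
T_9 = (Δs/2)·[f(s_0) + 2f(s_1) + ... + 2f(s_{8}) + f(s_9)].
Sum ≈ -3.1111.

-3.1111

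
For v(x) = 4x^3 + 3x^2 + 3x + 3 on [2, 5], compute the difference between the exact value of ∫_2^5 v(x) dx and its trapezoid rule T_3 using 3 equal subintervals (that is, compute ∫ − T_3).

-22.5

Exact integral: ∫_2^5 v(x) dx = 766.5.
T_3 = 789.
Error = 766.5 − 789 = -22.5.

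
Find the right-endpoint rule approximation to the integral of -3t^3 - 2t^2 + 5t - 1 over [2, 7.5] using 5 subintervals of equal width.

Δt = (7.5 − 2)/5 = 1.1.
Right endpoints: 3.1, 4.2, 5.3, 6.4, 7.5.
f(3.1) = -94.093, f(4.2) = -237.544, f(5.3) = -477.311, f(6.4) = -837.352, f(7.5) = -1341.625.
Sum = Δt · [f(3.1) + f(4.2) + f(5.3) + f(6.4) + f(7.5)].
Sum = -3286.7175.

-3286.7175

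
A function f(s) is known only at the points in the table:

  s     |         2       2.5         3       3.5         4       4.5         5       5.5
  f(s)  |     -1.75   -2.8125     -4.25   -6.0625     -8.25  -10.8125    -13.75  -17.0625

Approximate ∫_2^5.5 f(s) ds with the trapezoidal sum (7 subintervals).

-27.671875

Δs = 0.5.
T_7 = (0.5/2)·[(-1.75) + 2·(-2.8125) + 2·(-4.25) + 2·(-6.0625) + 2·(-8.25) + 2·(-10.8125) + 2·(-13.75) + (-17.0625)] = -27.671875.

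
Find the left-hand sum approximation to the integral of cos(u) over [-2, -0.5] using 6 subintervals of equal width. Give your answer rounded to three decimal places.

Δu = (-0.5 − (-2))/6 = 0.25.
Left endpoints: -2, -1.75, -1.5, -1.25, -1, -0.75.
f(-2) ≈ -0.416, f(-1.75) ≈ -0.178, f(-1.5) ≈ 0.071, f(-1.25) ≈ 0.315, f(-1) ≈ 0.540, f(-0.75) ≈ 0.732.
Sum = Δu · [f(-2) + f(-1.75) + f(-1.5) + ...].
Sum ≈ 0.266.

0.266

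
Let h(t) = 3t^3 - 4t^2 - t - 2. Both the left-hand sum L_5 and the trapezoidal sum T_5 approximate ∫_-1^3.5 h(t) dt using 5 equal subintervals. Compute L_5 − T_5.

-36.95625

L_5 = 6.12.
T_5 = 43.07625.
L_5 − T_5 = -36.95625.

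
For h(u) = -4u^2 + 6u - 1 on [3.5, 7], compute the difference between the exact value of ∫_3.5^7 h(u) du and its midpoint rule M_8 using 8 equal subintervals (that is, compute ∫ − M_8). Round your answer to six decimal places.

Exact integral: ∫_3.5^7 h(u) du ≈ -293.41666667.
M_8 ≈ -293.19335938.
Error ≈ -293.41666667 − (-293.19335938) ≈ -0.223307.

-0.223307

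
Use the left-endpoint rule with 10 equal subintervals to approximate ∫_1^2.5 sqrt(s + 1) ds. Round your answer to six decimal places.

2.445241

Δs = (2.5 − 1)/10 = 0.15.
Left endpoints: 1, 1.15, 1.3, 1.45, 1.6, 1.75, 1.9, 2.05, 2.2, 2.35.
f(1) ≈ 1.414214, f(1.15) ≈ 1.466288, f(1.3) ≈ 1.516575, f(1.45) ≈ 1.565248, f(1.6) ≈ 1.612452, f(1.75) ≈ 1.658312, f(1.9) ≈ 1.702939, f(2.05) ≈ 1.746425, f(2.2) ≈ 1.788854, f(2.35) ≈ 1.830301.
Sum = Δs · [f(1) + f(1.15) + f(1.3) + ...].
Sum ≈ 2.445241.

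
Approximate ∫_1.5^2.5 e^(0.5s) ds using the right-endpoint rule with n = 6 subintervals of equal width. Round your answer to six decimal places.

Δs = (2.5 − 1.5)/6 = 1/6.
Right endpoints: 5/3, 11/6, 2, 13/6, 7/3, 2.5.
f(5/3) ≈ 2.300976, f(11/6) ≈ 2.500940, f(2) ≈ 2.718282, f(13/6) ≈ 2.954512, f(7/3) ≈ 3.211271, f(2.5) ≈ 3.490343.
Sum = Δs · [f(5/3) + f(11/6) + f(2) + ...].
Sum ≈ 2.862720.

2.862720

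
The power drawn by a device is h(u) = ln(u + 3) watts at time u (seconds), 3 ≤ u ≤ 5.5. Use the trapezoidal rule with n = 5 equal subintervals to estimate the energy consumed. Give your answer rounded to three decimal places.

Δu = (5.5 − 3)/5 = 0.5.
h(3) ≈ 1.792, h(3.5) ≈ 1.872, h(4) ≈ 1.946, h(4.5) ≈ 2.015, h(5) ≈ 2.079, h(5.5) ≈ 2.140.
T_5 = (Δu/2)·[h(u_0) + 2h(u_1) + ... + 2h(u_{4}) + h(u_5)].
Sum ≈ 4.939.

4.939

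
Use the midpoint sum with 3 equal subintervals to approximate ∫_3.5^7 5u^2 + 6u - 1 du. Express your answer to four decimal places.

604.9734

Δu = (7 − 3.5)/3 = 7/6.
Midpoints: 49/12, 5.25, 77/12.
f(49/12) = 15389/144, f(5.25) = 168.3125, f(77/12) = 35045/144.
Sum = Δu · [f(49/12) + f(5.25) + f(77/12)].
Sum ≈ 604.9734.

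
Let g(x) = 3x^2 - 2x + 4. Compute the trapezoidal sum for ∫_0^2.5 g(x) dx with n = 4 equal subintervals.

Δx = (2.5 − 0)/4 = 0.625.
g(0) = 4, g(0.625) = 3.921875, g(1.25) = 6.1875, g(1.875) = 10.796875, g(2.5) = 17.75.
T_4 = (Δx/2)·[g(x_0) + 2g(x_1) + 2g(x_2) + 2g(x_3) + g(x_4)].
Sum = 19.86328125.

19.86328125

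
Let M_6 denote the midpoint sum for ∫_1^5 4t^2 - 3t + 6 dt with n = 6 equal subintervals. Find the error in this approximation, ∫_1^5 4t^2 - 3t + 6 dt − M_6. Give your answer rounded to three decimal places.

0.593

Exact integral: ∫_1^5 f(t) dt ≈ 153.33333.
M_6 ≈ 152.74074.
Error ≈ 153.33333 − 152.74074 ≈ 0.593.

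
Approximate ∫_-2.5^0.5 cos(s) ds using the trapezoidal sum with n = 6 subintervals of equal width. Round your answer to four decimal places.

1.0553

Δs = (0.5 − (-2.5))/6 = 0.5.
f(-2.5) ≈ -0.8011, f(-2) ≈ -0.4161, f(-1.5) ≈ 0.0707, f(-1) ≈ 0.5403, f(-0.5) ≈ 0.8776, f(0) ≈ 1.0000, f(0.5) ≈ 0.8776.
T_6 = (Δs/2)·[f(s_0) + 2f(s_1) + ... + 2f(s_{5}) + f(s_6)].
Sum ≈ 1.0553.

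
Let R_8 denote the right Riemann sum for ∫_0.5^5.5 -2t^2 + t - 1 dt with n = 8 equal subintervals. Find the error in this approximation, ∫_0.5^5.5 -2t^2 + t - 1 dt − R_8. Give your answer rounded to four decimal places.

Exact integral: ∫_0.5^5.5 f(t) dt ≈ -100.833333.
R_8 = -118.671875.
Error ≈ -100.833333 − (-118.671875) ≈ 17.8385.

17.8385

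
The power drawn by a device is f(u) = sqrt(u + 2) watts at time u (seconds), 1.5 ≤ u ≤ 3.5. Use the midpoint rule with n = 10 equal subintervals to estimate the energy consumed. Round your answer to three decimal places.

4.234

Δu = (3.5 − 1.5)/10 = 0.2.
Midpoints: 1.6, 1.8, 2, 2.2, 2.4, 2.6, 2.8, 3, 3.2, 3.4.
f(1.6) ≈ 1.897, f(1.8) ≈ 1.949, f(2) ≈ 2.000, f(2.2) ≈ 2.049, f(2.4) ≈ 2.098, f(2.6) ≈ 2.145, f(2.8) ≈ 2.191, f(3) ≈ 2.236, f(3.2) ≈ 2.280, f(3.4) ≈ 2.324.
Sum = Δu · [f(1.6) + f(1.8) + f(2) + ...].
Sum ≈ 4.234.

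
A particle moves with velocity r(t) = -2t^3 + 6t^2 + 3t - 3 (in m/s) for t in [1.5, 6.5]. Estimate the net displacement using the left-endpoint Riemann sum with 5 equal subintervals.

Δt = (6.5 − 1.5)/5 = 1.
Left endpoints: 1.5, 2.5, 3.5, 4.5, 5.5.
r(1.5) = 8.25, r(2.5) = 10.75, r(3.5) = -4.75, r(4.5) = -50.25, r(5.5) = -137.75.
Sum = Δt · [r(1.5) + r(2.5) + r(3.5) + r(4.5) + r(5.5)].
Sum = -173.75.

-173.75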